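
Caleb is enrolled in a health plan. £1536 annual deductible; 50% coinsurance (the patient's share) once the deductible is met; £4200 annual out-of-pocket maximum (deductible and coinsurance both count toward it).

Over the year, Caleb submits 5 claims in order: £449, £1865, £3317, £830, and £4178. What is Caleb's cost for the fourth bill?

Bill 1, £449: all of it applies to the deductible. Cost to patient: £449. OOP to date £449.
Bill 2, £1865: deductible takes £1087, £778 remains; 50% of £778 = £389. Cost to patient: £1476. OOP to date £1925.
Bill 3, £3317: 50% coinsurance on £3317 = £1658.50. Patient pays £1658.50; OOP now £3583.50.
Bill 4, £830: 50% coinsurance on £830 = £415. Cost to patient: £415. OOP to date £3998.50.

£415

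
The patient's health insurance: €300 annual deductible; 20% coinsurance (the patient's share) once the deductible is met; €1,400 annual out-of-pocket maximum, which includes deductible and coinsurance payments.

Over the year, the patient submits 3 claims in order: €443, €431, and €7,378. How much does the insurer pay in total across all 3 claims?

€6,852

Bill 1, €443: €300 finishes the deductible; €143 goes to coinsurance; coinsurance €143 × 20% = €28.60. Cost to patient: €328.60. OOP to date €328.60. Plan pays €443 − €328.60 = €114.40.
Bill 2, €431: deductible already satisfied, so patient's share is 20% × €431 = €86.20. Patient pays €86.20; OOP now €414.80. Insurer: €431 − €86.20 = €344.80.
Bill 3, €7,378: deductible met; 20% of €7,378 = €1,475.60. Adding that to €414.80 gives €1,890.40, past the €1,400 cap; patient pays only €1,400 − €414.80 = €985.20. Plan pays €7,378 − €985.20 = €6,392.80.
Insurer total = bills − patient's total = €8,252 − €1,400 = €6,852.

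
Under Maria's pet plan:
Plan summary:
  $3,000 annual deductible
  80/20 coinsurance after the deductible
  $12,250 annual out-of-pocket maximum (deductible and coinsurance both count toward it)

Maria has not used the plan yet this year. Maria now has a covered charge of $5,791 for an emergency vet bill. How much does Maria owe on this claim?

The full $3,000 deductible is still open; $3,000 of this bill applies to it.
That leaves $5,791 − $3,000 = $2,791 for coinsurance.
20% of $2,791 = $558.20 falls to the owner.
That puts the owner's cost at $3,000 + $558.20 = $3,558.20 before any cap.
Total out-of-pocket so far would be $0 + $3,558.20 = $3,558.20, below the $12,250 cap — no reduction.

$3,558.20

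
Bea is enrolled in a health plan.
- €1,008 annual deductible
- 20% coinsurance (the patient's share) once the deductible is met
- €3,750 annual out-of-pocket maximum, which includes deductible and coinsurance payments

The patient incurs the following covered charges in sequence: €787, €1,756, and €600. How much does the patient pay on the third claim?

€120

Claim 1 (€787): all of it applies to the deductible. Patient pays €787; OOP now €787.
Claim 2 (€1,756): deductible takes €221, €1,535 remains; 20% of €1,535 = €307. Cost to patient: €528. OOP to date €1,315.
Claim 3 (€600): deductible met; 20% of €600 = €120. Cost to patient: €120. OOP to date €1,435.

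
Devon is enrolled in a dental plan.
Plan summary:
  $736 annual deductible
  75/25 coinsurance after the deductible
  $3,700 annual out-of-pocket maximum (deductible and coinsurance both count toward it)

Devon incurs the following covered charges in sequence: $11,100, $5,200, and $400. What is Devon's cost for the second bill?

#1 ($11,100): $736 to deductible, leaving $10,364; patient's 25% is $2,591. Patient owes $3,327 (running OOP $3,327).
#2 ($5,200): 25% coinsurance on $5,200 = $1,300. OOP would hit $4,627 > $3,700, so the cap limits the patient to $3,700 − $3,327 = $373.

$373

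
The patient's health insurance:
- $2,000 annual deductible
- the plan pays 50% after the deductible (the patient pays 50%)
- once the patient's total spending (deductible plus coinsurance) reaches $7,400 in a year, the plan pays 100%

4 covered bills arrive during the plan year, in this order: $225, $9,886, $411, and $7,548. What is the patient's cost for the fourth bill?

Bill 1, $225: all of it applies to the deductible. Patient pays $225; OOP now $225.
Bill 2, $9,886: deductible takes $1,775, $8,111 remains; patient's 50% is $4,055.50. Cost to patient: $5,830.50. OOP to date $6,055.50.
Bill 3, $411: 50% coinsurance on $411 = $205.50. Cost to patient: $205.50. OOP to date $6,261.
Bill 4, $7,548: 50% coinsurance on $7,548 = $3,774. OOP would hit $10,035 > $7,400, so the cap limits the patient to $7,400 − $6,261 = $1,139.

$1,139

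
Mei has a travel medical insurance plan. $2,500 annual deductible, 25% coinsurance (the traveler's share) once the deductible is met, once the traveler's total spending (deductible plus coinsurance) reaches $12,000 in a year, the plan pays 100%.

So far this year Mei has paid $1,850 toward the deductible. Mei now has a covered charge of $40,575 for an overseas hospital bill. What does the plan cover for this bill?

$30,425

$1,850 of the $2,500 deductible is already met, leaving $650.
The remaining $39,925 (= $40,575 − $650) moves to coinsurance.
Coinsurance: $39,925 × 25% = $9,981.25.
So the traveler owes $650 + $9,981.25 = $10,631.25 before any cap.
Adding $10,631.25 to the $1,850 already spent would give $12,481.25, which exceeds the $12,000 cap; the traveler pays just $12,000 − $1,850 = $10,150.
The insurer covers the remainder: $40,575 − $10,150 = $30,425.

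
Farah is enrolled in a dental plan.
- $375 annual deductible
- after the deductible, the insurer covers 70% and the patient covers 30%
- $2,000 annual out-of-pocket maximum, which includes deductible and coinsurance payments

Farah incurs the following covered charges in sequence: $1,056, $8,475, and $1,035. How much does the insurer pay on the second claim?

Claim 1 — $1,056: $375 finishes the deductible; $681 goes to coinsurance; patient's 30% is $204.30. Cost to patient: $579.30. OOP to date $579.30. Insurer: $1,056 − $579.30 = $476.70.
Claim 2 — $8,475: deductible already satisfied, so patient's share is 30% × $8,475 = $2,542.50. OOP would hit $3,121.80 > $2,000, so the cap limits the patient to $2,000 − $579.30 = $1,420.70. Insurer: $8,475 − $1,420.70 = $7,054.30.

$7,054.30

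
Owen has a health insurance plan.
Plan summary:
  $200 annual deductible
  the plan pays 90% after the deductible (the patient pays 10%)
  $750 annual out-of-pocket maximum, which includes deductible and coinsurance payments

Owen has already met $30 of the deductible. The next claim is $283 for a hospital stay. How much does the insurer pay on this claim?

$101.70

Remaining deductible: $200 − $30 = $170.
After the $170 deductible portion, $283 − $170 = $113 is subject to coinsurance.
Patient's 10% share of $113 is $11.30.
That puts the patient's cost at $170 + $11.30 = $181.30 before any cap.
Year-to-date out-of-pocket becomes $30 + $181.30 = $211.30, still under the $750 maximum, so no cap applies.
The plan picks up $283 − $181.30 = $101.70.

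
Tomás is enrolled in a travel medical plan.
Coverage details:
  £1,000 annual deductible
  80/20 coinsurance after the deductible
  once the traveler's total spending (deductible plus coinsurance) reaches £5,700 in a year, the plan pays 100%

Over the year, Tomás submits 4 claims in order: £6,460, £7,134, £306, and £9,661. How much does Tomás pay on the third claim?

Claim 1 — £6,460: deductible takes £1,000, £5,460 remains; coinsurance £5,460 × 20% = £1,092. Cost to traveler: £2,092. OOP to date £2,092.
Claim 2 — £7,134: deductible met; 20% of £7,134 = £1,426.80. Cost to traveler: £1,426.80. OOP to date £3,518.80.
Claim 3 — £306: deductible already satisfied, so traveler's share is 20% × £306 = £61.20. Cost to traveler: £61.20. OOP to date £3,580.

£61.20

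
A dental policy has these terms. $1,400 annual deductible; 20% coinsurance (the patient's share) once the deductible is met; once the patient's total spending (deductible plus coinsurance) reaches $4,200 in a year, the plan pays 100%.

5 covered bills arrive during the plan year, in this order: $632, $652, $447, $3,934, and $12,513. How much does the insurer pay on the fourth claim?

$3,147.20

#1 ($632): fully absorbed by the deductible. Patient owes $632 (running OOP $632). Insurer: $632 − $632 = $0.
#2 ($652): all of it applies to the deductible. Patient pays $652; OOP now $1,284. Plan pays $652 − $652 = $0.
#3 ($447): deductible takes $116, $331 remains; 20% of $331 = $66.20. Cost to patient: $182.20. OOP to date $1,466.20. Plan pays $447 − $182.20 = $264.80.
#4 ($3,934): 20% coinsurance on $3,934 = $786.80. Patient pays $786.80; OOP now $2,253. Plan pays $3,934 − $786.80 = $3,147.20.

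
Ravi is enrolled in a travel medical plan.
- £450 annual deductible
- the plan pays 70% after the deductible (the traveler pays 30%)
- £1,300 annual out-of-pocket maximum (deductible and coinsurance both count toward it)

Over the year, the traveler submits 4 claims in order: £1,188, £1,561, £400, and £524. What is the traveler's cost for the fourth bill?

Bill 1, £1,188: £450 finishes the deductible; £738 goes to coinsurance; traveler's 30% is £221.40. Traveler owes £671.40 (running OOP £671.40).
Bill 2, £1,561: deductible already satisfied, so traveler's share is 30% × £1,561 = £468.30. Traveler pays £468.30; OOP now £1,139.70.
Bill 3, £400: deductible already satisfied, so traveler's share is 30% × £400 = £120. Traveler owes £120 (running OOP £1,259.70).
Bill 4, £524: 30% coinsurance on £524 = £157.20. OOP would hit £1,416.90 > £1,300, so the cap limits the traveler to £1,300 − £1,259.70 = £40.30.

£40.30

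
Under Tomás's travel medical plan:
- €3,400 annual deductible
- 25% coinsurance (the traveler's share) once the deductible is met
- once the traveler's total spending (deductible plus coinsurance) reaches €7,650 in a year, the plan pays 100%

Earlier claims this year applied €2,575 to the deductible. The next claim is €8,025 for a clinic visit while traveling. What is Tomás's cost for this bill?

Deductible still to meet: €3,400 − €2,575 = €825.
The remaining €7,200 (= €8,025 − €825) moves to coinsurance.
Coinsurance: €7,200 × 25% = €1,800.
Traveler responsibility before any cap: €825 + €1,800 = €2,625.
Cumulative spending €2,575 + €2,625 = €5,200 stays under the €7,650 maximum.

€2,625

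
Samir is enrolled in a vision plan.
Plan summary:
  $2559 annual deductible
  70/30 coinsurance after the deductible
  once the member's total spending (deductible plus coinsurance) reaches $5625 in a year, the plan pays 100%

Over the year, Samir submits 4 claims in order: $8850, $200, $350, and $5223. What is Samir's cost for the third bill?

$105

Claim 1 ($8850): $2559 finishes the deductible; $6291 goes to coinsurance; 30% of $6291 = $1887.30. Cost to member: $4446.30. OOP to date $4446.30.
Claim 2 ($200): deductible already satisfied, so member's share is 30% × $200 = $60. Member pays $60; OOP now $4506.30.
Claim 3 ($350): 30% coinsurance on $350 = $105. Member pays $105; OOP now $4611.30.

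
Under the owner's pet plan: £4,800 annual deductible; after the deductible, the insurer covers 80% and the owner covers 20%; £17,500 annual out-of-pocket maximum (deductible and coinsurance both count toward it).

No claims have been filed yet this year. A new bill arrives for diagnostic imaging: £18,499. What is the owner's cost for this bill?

£7,539.80

The full £4,800 deductible is still open; £4,800 of this bill applies to it.
The remaining £13,699 (= £18,499 − £4,800) moves to coinsurance.
Coinsurance: £13,699 × 20% = £2,739.80.
That puts the owner's cost at £4,800 + £2,739.80 = £7,539.80 before any cap.
Total out-of-pocket so far would be £0 + £7,539.80 = £7,539.80, below the £17,500 cap — no reduction.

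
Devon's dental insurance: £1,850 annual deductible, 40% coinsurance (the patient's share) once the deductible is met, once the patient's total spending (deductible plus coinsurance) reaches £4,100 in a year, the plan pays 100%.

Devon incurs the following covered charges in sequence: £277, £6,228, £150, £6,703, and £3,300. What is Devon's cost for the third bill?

Claim 1 — £277: fully absorbed by the deductible. Patient pays £277; OOP now £277.
Claim 2 — £6,228: deductible takes £1,573, £4,655 remains; 40% of £4,655 = £1,862. Cost to patient: £3,435. OOP to date £3,712.
Claim 3 — £150: deductible met; 40% of £150 = £60. Patient pays £60; OOP now £3,772.

£60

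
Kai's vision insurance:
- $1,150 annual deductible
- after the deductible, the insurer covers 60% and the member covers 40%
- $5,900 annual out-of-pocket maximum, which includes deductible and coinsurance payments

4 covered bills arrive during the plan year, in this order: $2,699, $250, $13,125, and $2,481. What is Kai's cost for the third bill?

$4,030.40

#1 ($2,699): $1,150 finishes the deductible; $1,549 goes to coinsurance; 40% of $1,549 = $619.60. Member pays $1,769.60; OOP now $1,769.60.
#2 ($250): 40% coinsurance on $250 = $100. Member owes $100 (running OOP $1,869.60).
#3 ($13,125): 40% coinsurance on $13,125 = $5,250. That would push OOP to $7,119.60, over the $5,900 cap, so member pays $5,900 − $1,869.60 = $4,030.40.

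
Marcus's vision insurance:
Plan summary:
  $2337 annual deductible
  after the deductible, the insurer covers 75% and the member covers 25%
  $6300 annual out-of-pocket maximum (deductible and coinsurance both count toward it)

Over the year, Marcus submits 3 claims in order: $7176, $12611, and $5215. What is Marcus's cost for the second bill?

$2753.25

Claim 1 — $7176: $2337 to deductible, leaving $4839; coinsurance $4839 × 25% = $1209.75. Member pays $3546.75; OOP now $3546.75.
Claim 2 — $12611: deductible already satisfied, so member's share is 25% × $12611 = $3152.75. That would push OOP to $6699.50, over the $6300 cap, so member pays $6300 − $3546.75 = $2753.25.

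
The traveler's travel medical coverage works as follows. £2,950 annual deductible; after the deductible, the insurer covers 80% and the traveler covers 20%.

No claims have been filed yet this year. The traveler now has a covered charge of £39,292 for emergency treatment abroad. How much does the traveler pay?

£10,218.40

The full £2,950 deductible is still open; £2,950 of this bill applies to it.
The remaining £36,342 (= £39,292 − £2,950) moves to coinsurance.
Traveler's 20% share of £36,342 is £7,268.40.
So the traveler owes £2,950 + £7,268.40 = £10,218.40.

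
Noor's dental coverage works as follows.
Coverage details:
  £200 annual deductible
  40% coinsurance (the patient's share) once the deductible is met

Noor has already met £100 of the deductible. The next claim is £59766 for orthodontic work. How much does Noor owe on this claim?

£23966.40

Deductible still to meet: £200 − £100 = £100.
After the £100 deductible portion, £59766 − £100 = £59666 is subject to coinsurance.
40% of £59666 = £23866.40 falls to the patient.
So the patient owes £100 + £23866.40 = £23966.40.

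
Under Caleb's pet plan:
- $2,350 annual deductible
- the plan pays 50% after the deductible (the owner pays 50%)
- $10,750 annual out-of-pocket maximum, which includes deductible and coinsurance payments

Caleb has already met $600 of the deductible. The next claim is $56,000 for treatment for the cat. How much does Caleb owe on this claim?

$600 of the $2,350 deductible is already met, leaving $1,750.
That leaves $56,000 − $1,750 = $54,250 for coinsurance.
Owner's 50% share of $54,250 is $27,125.
That puts the owner's cost at $1,750 + $27,125 = $28,875 before any cap.
Year-to-date out-of-pocket would reach $600 + $28,875 = $29,475, above the $10,750 maximum, so the owner pays only $10,750 − $600 = $10,150.

$10,150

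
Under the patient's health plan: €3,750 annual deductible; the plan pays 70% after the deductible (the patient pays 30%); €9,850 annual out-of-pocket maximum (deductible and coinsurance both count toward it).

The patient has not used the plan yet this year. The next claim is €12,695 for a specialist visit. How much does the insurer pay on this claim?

Nothing has been paid toward the €3,750 deductible, so the first €3,750 of this charge is applied there.
The remaining €8,945 (= €12,695 − €3,750) moves to coinsurance.
30% of €8,945 = €2,683.50 falls to the patient.
So the patient owes €3,750 + €2,683.50 = €6,433.50 before any cap.
Cumulative spending €0 + €6,433.50 = €6,433.50 stays under the €9,850 maximum.
The insurer covers the remainder: €12,695 − €6,433.50 = €6,261.50.

€6,261.50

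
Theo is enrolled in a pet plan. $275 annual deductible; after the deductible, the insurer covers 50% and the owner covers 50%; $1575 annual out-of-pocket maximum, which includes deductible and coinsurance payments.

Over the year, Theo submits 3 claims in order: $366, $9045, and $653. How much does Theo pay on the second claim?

Claim 1 ($366): $275 finishes the deductible; $91 goes to coinsurance; 50% of $91 = $45.50. Cost to owner: $320.50. OOP to date $320.50.
Claim 2 ($9045): deductible met; 50% of $9045 = $4522.50. That would push OOP to $4843, over the $1575 cap, so owner pays $1575 − $320.50 = $1254.50.

$1254.50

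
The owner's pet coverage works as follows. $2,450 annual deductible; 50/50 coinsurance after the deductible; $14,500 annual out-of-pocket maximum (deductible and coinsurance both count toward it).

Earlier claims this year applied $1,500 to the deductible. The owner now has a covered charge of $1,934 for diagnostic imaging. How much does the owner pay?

$1,442

Remaining deductible: $2,450 − $1,500 = $950.
The remaining $984 (= $1,934 − $950) moves to coinsurance.
50% of $984 = $492 falls to the owner.
That puts the owner's cost at $950 + $492 = $1,442 before any cap.
Total out-of-pocket so far would be $1,500 + $1,442 = $2,942, below the $14,500 cap — no reduction.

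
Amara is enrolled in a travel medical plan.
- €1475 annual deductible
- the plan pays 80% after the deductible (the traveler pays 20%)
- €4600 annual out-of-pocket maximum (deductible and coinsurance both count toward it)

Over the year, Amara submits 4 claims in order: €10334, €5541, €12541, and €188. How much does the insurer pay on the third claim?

€12296

#1 (€10334): €1475 to deductible, leaving €8859; traveler's 20% is €1771.80. Cost to traveler: €3246.80. OOP to date €3246.80. Insurer: €10334 − €3246.80 = €7087.20.
#2 (€5541): deductible met; 20% of €5541 = €1108.20. Cost to traveler: €1108.20. OOP to date €4355. Plan pays €5541 − €1108.20 = €4432.80.
#3 (€12541): deductible met; 20% of €12541 = €2508.20. OOP would hit €6863.20 > €4600, so the cap limits the traveler to €4600 − €4355 = €245. Insurer: €12541 − €245 = €12296.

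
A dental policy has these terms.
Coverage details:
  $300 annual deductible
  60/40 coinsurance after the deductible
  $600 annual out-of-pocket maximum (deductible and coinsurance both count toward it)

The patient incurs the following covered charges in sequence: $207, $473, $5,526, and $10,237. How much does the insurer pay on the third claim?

Bill 1, $207: all of it applies to the deductible. Patient pays $207; OOP now $207. Plan pays $207 − $207 = $0.
Bill 2, $473: $93 finishes the deductible; $380 goes to coinsurance; 40% of $380 = $152. Patient pays $245; OOP now $452. Plan pays $473 − $245 = $228.
Bill 3, $5,526: 40% coinsurance on $5,526 = $2,210.40. That would push OOP to $2,662.40, over the $600 cap, so patient pays $600 − $452 = $148. Insurer: $5,526 − $148 = $5,378.

$5,378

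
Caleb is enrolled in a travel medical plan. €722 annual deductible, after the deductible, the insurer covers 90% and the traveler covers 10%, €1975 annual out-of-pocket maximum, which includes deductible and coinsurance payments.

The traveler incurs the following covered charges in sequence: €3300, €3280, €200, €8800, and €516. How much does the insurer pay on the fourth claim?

Claim 1 — €3300: €722 to deductible, leaving €2578; 10% of €2578 = €257.80. Traveler owes €979.80 (running OOP €979.80). Insurer: €3300 − €979.80 = €2320.20.
Claim 2 — €3280: deductible met; 10% of €3280 = €328. Traveler owes €328 (running OOP €1307.80). Plan pays €3280 − €328 = €2952.
Claim 3 — €200: 10% coinsurance on €200 = €20. Traveler pays €20; OOP now €1327.80. Insurer: €200 − €20 = €180.
Claim 4 — €8800: deductible met; 10% of €8800 = €880. OOP would hit €2207.80 > €1975, so the cap limits the traveler to €1975 − €1327.80 = €647.20. Plan pays €8800 − €647.20 = €8152.80.

€8152.80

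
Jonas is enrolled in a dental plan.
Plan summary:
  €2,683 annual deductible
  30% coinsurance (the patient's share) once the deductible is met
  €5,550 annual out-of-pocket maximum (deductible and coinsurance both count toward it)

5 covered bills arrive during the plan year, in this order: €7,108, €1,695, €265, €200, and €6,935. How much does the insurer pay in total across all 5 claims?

#1 (€7,108): deductible takes €2,683, €4,425 remains; 30% of €4,425 = €1,327.50. Patient owes €4,010.50 (running OOP €4,010.50). Insurer: €7,108 − €4,010.50 = €3,097.50.
#2 (€1,695): deductible met; 30% of €1,695 = €508.50. Patient pays €508.50; OOP now €4,519. Insurer: €1,695 − €508.50 = €1,186.50.
#3 (€265): 30% coinsurance on €265 = €79.50. Patient owes €79.50 (running OOP €4,598.50). Insurer: €265 − €79.50 = €185.50.
#4 (€200): 30% coinsurance on €200 = €60. Patient owes €60 (running OOP €4,658.50). Plan pays €200 − €60 = €140.
#5 (€6,935): 30% coinsurance on €6,935 = €2,080.50. Adding that to €4,658.50 gives €6,739, past the €5,550 cap; patient pays only €5,550 − €4,658.50 = €891.50. Insurer: €6,935 − €891.50 = €6,043.50.
Insurer total = bills − patient's total = €16,203 − €5,550 = €10,653.

€10,653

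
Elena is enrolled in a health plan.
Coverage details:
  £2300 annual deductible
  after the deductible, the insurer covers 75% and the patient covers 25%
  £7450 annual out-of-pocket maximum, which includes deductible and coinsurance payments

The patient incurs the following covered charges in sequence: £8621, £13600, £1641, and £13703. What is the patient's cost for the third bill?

#1 (£8621): £2300 to deductible, leaving £6321; patient's 25% is £1580.25. Cost to patient: £3880.25. OOP to date £3880.25.
#2 (£13600): deductible met; 25% of £13600 = £3400. Cost to patient: £3400. OOP to date £7280.25.
#3 (£1641): 25% coinsurance on £1641 = £410.25. OOP would hit £7690.50 > £7450, so the cap limits the patient to £7450 − £7280.25 = £169.75.

£169.75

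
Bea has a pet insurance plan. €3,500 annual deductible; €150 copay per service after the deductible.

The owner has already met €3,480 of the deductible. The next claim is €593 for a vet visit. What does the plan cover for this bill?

€423

Remaining deductible: €3,500 − €3,480 = €20.
After the €20 deductible portion, €593 − €20 = €573 is subject to the copay.
Copay on this service: €150.
Owner responsibility: €20 + €150 = €170.
Insurer pays the balance: €593 − €170 = €423.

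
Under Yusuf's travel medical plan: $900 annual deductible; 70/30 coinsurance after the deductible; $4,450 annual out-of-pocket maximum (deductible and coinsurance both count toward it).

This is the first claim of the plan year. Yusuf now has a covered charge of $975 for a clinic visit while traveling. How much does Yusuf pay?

$922.50

Nothing has been paid toward the $900 deductible, so the first $900 of this charge is applied there.
That leaves $975 − $900 = $75 for coinsurance.
Coinsurance: $75 × 30% = $22.50.
Traveler responsibility before any cap: $900 + $22.50 = $922.50.
Year-to-date out-of-pocket becomes $0 + $922.50 = $922.50, still under the $4,450 maximum, so no cap applies.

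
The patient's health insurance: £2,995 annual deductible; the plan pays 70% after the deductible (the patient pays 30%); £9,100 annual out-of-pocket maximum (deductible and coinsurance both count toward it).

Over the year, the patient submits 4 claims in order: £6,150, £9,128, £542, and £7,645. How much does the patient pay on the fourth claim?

#1 (£6,150): deductible takes £2,995, £3,155 remains; coinsurance £3,155 × 30% = £946.50. Patient pays £3,941.50; OOP now £3,941.50.
#2 (£9,128): deductible met; 30% of £9,128 = £2,738.40. Patient owes £2,738.40 (running OOP £6,679.90).
#3 (£542): deductible already satisfied, so patient's share is 30% × £542 = £162.60. Patient owes £162.60 (running OOP £6,842.50).
#4 (£7,645): deductible already satisfied, so patient's share is 30% × £7,645 = £2,293.50. OOP would hit £9,136 > £9,100, so the cap limits the patient to £9,100 − £6,842.50 = £2,257.50.

£2,257.50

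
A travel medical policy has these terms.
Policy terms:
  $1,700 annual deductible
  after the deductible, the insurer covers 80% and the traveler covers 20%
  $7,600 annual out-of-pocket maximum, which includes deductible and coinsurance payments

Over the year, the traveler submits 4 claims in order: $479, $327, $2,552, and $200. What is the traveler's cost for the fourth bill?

Bill 1, $479: all of it applies to the deductible. Cost to traveler: $479. OOP to date $479.
Bill 2, $327: fully absorbed by the deductible. Traveler owes $327 (running OOP $806).
Bill 3, $2,552: $894 to deductible, leaving $1,658; traveler's 20% is $331.60. Traveler owes $1,225.60 (running OOP $2,031.60).
Bill 4, $200: deductible already satisfied, so traveler's share is 20% × $200 = $40. Cost to traveler: $40. OOP to date $2,071.60.

$40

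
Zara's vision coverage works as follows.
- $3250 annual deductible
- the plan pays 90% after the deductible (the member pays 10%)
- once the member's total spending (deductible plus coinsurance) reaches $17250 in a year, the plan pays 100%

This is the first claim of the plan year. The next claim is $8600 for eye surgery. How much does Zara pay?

Deductible not yet touched, so the first $3250 of the bill goes to the deductible.
The remaining $5350 (= $8600 − $3250) moves to coinsurance.
10% of $5350 = $535 falls to the member.
Member responsibility before any cap: $3250 + $535 = $3785.
Year-to-date out-of-pocket becomes $0 + $3785 = $3785, still under the $17250 maximum, so no cap applies.

$3785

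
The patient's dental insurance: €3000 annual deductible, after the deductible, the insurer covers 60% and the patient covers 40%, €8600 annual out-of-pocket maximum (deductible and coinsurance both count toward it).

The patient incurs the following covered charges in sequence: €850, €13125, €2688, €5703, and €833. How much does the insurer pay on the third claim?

Bill 1, €850: all of it applies to the deductible. Patient owes €850 (running OOP €850). Insurer: €850 − €850 = €0.
Bill 2, €13125: €2150 finishes the deductible; €10975 goes to coinsurance; coinsurance €10975 × 40% = €4390. Patient owes €6540 (running OOP €7390). Insurer: €13125 − €6540 = €6585.
Bill 3, €2688: deductible met; 40% of €2688 = €1075.20. Patient owes €1075.20 (running OOP €8465.20). Insurer: €2688 − €1075.20 = €1612.80.

€1612.80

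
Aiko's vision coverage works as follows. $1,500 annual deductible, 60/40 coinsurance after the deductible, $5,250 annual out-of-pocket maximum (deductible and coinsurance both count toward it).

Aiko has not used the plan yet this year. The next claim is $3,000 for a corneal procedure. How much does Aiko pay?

$2,100

Deductible not yet touched, so the first $1,500 of the bill goes to the deductible.
The remaining $1,500 (= $3,000 − $1,500) moves to coinsurance.
Coinsurance: $1,500 × 40% = $600.
So the member owes $1,500 + $600 = $2,100 before any cap.
Cumulative spending $0 + $2,100 = $2,100 stays under the $5,250 maximum.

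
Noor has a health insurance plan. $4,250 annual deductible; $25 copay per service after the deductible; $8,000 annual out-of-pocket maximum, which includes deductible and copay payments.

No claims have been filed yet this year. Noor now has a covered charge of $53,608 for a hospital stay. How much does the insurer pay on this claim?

Deductible not yet touched, so the first $4,250 of the bill goes to the deductible.
After the $4,250 deductible portion, $53,608 − $4,250 = $49,358 is subject to the copay.
Copay on this service: $25.
Patient responsibility before any cap: $4,250 + $25 = $4,275.
Year-to-date out-of-pocket becomes $0 + $4,275 = $4,275, still under the $8,000 maximum, so no cap applies.
The insurer covers the remainder: $53,608 − $4,275 = $49,333.

$49,333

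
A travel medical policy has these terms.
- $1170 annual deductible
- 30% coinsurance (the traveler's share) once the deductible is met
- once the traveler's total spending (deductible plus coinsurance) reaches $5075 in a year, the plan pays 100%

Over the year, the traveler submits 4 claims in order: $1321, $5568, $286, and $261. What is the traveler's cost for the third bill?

#1 ($1321): $1170 to deductible, leaving $151; traveler's 30% is $45.30. Traveler owes $1215.30 (running OOP $1215.30).
#2 ($5568): deductible met; 30% of $5568 = $1670.40. Cost to traveler: $1670.40. OOP to date $2885.70.
#3 ($286): 30% coinsurance on $286 = $85.80. Traveler owes $85.80 (running OOP $2971.50).

$85.80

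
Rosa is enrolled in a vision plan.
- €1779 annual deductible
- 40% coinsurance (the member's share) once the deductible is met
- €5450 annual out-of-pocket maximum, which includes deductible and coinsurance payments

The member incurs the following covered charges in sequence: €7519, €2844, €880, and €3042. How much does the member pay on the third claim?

€237.40

Bill 1, €7519: €1779 to deductible, leaving €5740; member's 40% is €2296. Member pays €4075; OOP now €4075.
Bill 2, €2844: deductible already satisfied, so member's share is 40% × €2844 = €1137.60. Member pays €1137.60; OOP now €5212.60.
Bill 3, €880: deductible already satisfied, so member's share is 40% × €880 = €352. OOP would hit €5564.60 > €5450, so the cap limits the member to €5450 − €5212.60 = €237.40.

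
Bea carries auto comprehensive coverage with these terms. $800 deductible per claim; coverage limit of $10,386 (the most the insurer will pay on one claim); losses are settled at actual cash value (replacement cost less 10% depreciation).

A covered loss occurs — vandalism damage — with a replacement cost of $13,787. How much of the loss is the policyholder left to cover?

At 10% depreciation, ACV = $13,787 − $1,378.70 = $12,408.30.
Subtract the deductible: $12,408.30 − $800 = $11,608.30.
Since $11,608.30 > $10,386, the payout is capped at $10,386.
The policyholder bears the rest of the original loss: $13,787 − $10,386 = $3,401.

$3,401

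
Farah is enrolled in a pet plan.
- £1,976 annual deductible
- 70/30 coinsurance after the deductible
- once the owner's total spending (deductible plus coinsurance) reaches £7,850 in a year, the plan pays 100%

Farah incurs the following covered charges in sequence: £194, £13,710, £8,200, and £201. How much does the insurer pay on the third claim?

£5,904.40

Claim 1 (£194): entire amount goes to the deductible. Owner owes £194 (running OOP £194). Plan pays £194 − £194 = £0.
Claim 2 (£13,710): £1,782 to deductible, leaving £11,928; coinsurance £11,928 × 30% = £3,578.40. Owner owes £5,360.40 (running OOP £5,554.40). Plan pays £13,710 − £5,360.40 = £8,349.60.
Claim 3 (£8,200): deductible met; 30% of £8,200 = £2,460. That would push OOP to £8,014.40, over the £7,850 cap, so owner pays £7,850 − £5,554.40 = £2,295.60. Insurer: £8,200 − £2,295.60 = £5,904.40.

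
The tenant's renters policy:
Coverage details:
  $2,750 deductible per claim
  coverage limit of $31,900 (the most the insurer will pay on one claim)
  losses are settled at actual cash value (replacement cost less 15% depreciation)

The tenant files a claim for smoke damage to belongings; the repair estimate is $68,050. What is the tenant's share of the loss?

At 15% depreciation, ACV = $68,050 − $10,207.50 = $57,842.50.
Less the $2,750 deductible: $57,842.50 − $2,750 = $55,092.50.
$55,092.50 exceeds the $31,900 limit, so the insurer pays the limit: $31,900.
Out of pocket: $68,050 − $31,900 = $36,150.

$36,150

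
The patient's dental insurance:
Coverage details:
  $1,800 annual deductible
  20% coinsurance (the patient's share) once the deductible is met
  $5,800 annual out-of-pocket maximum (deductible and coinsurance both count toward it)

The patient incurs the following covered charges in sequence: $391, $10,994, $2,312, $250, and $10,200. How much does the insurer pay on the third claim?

Bill 1, $391: all of it applies to the deductible. Patient owes $391 (running OOP $391). Insurer: $391 − $391 = $0.
Bill 2, $10,994: deductible takes $1,409, $9,585 remains; coinsurance $9,585 × 20% = $1,917. Cost to patient: $3,326. OOP to date $3,717. Plan pays $10,994 − $3,326 = $7,668.
Bill 3, $2,312: 20% coinsurance on $2,312 = $462.40. Patient pays $462.40; OOP now $4,179.40. Plan pays $2,312 − $462.40 = $1,849.60.

$1,849.60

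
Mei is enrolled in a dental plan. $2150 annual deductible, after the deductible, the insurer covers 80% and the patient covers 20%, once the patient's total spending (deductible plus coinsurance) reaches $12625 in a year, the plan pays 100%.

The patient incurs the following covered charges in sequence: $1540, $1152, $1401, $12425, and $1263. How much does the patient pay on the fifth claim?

$252.60

Bill 1, $1540: entire amount goes to the deductible. Patient pays $1540; OOP now $1540.
Bill 2, $1152: $610 finishes the deductible; $542 goes to coinsurance; patient's 20% is $108.40. Patient owes $718.40 (running OOP $2258.40).
Bill 3, $1401: 20% coinsurance on $1401 = $280.20. Patient owes $280.20 (running OOP $2538.60).
Bill 4, $12425: 20% coinsurance on $12425 = $2485. Cost to patient: $2485. OOP to date $5023.60.
Bill 5, $1263: deductible met; 20% of $1263 = $252.60. Patient owes $252.60 (running OOP $5276.20).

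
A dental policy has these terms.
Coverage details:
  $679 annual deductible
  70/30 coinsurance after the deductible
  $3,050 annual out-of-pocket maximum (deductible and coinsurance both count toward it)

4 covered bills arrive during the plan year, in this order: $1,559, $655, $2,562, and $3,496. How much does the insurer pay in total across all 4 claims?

Claim 1 — $1,559: $679 to deductible, leaving $880; 30% of $880 = $264. Cost to patient: $943. OOP to date $943. Plan pays $1,559 − $943 = $616.
Claim 2 — $655: deductible already satisfied, so patient's share is 30% × $655 = $196.50. Patient pays $196.50; OOP now $1,139.50. Insurer: $655 − $196.50 = $458.50.
Claim 3 — $2,562: deductible already satisfied, so patient's share is 30% × $2,562 = $768.60. Patient owes $768.60 (running OOP $1,908.10). Plan pays $2,562 − $768.60 = $1,793.40.
Claim 4 — $3,496: deductible already satisfied, so patient's share is 30% × $3,496 = $1,048.80. Cost to patient: $1,048.80. OOP to date $2,956.90. Plan pays $3,496 − $1,048.80 = $2,447.20.
Insurer total: $616 + $458.50 + $1,793.40 + $2,447.20 = $5,315.10.

$5,315.10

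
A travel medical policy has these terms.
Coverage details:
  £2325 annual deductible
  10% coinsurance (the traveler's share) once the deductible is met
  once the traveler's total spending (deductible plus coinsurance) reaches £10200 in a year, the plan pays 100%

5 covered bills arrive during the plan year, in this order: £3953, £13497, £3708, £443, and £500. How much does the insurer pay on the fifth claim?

£450

Claim 1 — £3953: £2325 finishes the deductible; £1628 goes to coinsurance; 10% of £1628 = £162.80. Traveler owes £2487.80 (running OOP £2487.80). Insurer: £3953 − £2487.80 = £1465.20.
Claim 2 — £13497: deductible already satisfied, so traveler's share is 10% × £13497 = £1349.70. Traveler owes £1349.70 (running OOP £3837.50). Plan pays £13497 − £1349.70 = £12147.30.
Claim 3 — £3708: deductible met; 10% of £3708 = £370.80. Traveler owes £370.80 (running OOP £4208.30). Insurer: £3708 − £370.80 = £3337.20.
Claim 4 — £443: deductible met; 10% of £443 = £44.30. Traveler pays £44.30; OOP now £4252.60. Plan pays £443 − £44.30 = £398.70.
Claim 5 — £500: deductible already satisfied, so traveler's share is 10% × £500 = £50. Cost to traveler: £50. OOP to date £4302.60. Insurer: £500 − £50 = £450.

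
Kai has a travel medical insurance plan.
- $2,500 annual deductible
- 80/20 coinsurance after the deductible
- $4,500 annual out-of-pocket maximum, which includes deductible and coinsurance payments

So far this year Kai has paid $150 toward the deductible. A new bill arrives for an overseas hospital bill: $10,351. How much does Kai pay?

Remaining deductible: $2,500 − $150 = $2,350.
That leaves $10,351 − $2,350 = $8,001 for coinsurance.
20% of $8,001 = $1,600.20 falls to the traveler.
That puts the traveler's cost at $2,350 + $1,600.20 = $3,950.20 before any cap.
Total out-of-pocket so far would be $150 + $3,950.20 = $4,100.20, below the $4,500 cap — no reduction.

$3,950.20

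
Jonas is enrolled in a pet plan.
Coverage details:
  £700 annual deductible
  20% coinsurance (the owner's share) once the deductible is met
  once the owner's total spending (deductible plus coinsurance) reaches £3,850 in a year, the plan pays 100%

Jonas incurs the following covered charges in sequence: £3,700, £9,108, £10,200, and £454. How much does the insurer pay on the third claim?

Claim 1 (£3,700): deductible takes £700, £3,000 remains; owner's 20% is £600. Owner owes £1,300 (running OOP £1,300). Insurer: £3,700 − £1,300 = £2,400.
Claim 2 (£9,108): 20% coinsurance on £9,108 = £1,821.60. Owner pays £1,821.60; OOP now £3,121.60. Plan pays £9,108 − £1,821.60 = £7,286.40.
Claim 3 (£10,200): deductible already satisfied, so owner's share is 20% × £10,200 = £2,040. That would push OOP to £5,161.60, over the £3,850 cap, so owner pays £3,850 − £3,121.60 = £728.40. Insurer: £10,200 − £728.40 = £9,471.60.

£9,471.60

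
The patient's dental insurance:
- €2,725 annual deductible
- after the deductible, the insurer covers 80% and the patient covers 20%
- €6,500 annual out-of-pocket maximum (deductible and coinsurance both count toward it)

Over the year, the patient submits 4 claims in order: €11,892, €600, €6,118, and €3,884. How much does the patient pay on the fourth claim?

€598

Claim 1 (€11,892): €2,725 finishes the deductible; €9,167 goes to coinsurance; coinsurance €9,167 × 20% = €1,833.40. Patient owes €4,558.40 (running OOP €4,558.40).
Claim 2 (€600): deductible met; 20% of €600 = €120. Patient owes €120 (running OOP €4,678.40).
Claim 3 (€6,118): deductible already satisfied, so patient's share is 20% × €6,118 = €1,223.60. Patient pays €1,223.60; OOP now €5,902.
Claim 4 (€3,884): deductible met; 20% of €3,884 = €776.80. That would push OOP to €6,678.80, over the €6,500 cap, so patient pays €6,500 − €5,902 = €598.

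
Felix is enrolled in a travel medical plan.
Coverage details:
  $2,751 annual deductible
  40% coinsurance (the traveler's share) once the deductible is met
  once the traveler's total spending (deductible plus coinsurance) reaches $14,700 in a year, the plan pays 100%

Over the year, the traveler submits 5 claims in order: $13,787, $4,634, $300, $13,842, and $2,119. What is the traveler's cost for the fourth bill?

$5,536.80

Claim 1 ($13,787): $2,751 finishes the deductible; $11,036 goes to coinsurance; coinsurance $11,036 × 40% = $4,414.40. Traveler owes $7,165.40 (running OOP $7,165.40).
Claim 2 ($4,634): deductible met; 40% of $4,634 = $1,853.60. Traveler pays $1,853.60; OOP now $9,019.
Claim 3 ($300): 40% coinsurance on $300 = $120. Traveler pays $120; OOP now $9,139.
Claim 4 ($13,842): deductible already satisfied, so traveler's share is 40% × $13,842 = $5,536.80. Traveler owes $5,536.80 (running OOP $14,675.80).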